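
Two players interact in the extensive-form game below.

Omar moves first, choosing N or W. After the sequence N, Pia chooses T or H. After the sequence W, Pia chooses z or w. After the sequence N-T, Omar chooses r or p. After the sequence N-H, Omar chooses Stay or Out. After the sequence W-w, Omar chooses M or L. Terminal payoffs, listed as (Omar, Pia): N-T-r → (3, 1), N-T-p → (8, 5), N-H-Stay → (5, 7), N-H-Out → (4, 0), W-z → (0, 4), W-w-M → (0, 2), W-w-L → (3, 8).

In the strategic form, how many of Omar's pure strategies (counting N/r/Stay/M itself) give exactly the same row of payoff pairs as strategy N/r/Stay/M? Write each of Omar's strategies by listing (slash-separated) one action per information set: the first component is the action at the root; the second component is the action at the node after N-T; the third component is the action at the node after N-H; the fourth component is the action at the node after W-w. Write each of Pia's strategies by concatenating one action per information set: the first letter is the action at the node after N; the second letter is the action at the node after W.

Row for N/r/Stay/M (columns Tz, Tw, Hz, Hw): (3,1) (3,1) (5,7) (5,7).
Under N/r/Stay/M, Omar's choice at the node after W-w can never be reached regardless of what Pia does, so varying those choices leaves every outcome unchanged.
Holding the reachable choices fixed and varying the unreachable one freely already gives 2 equivalent strategies.
No other strategy reproduces this row, so those 2 are the full class: N/r/Stay/M, N/r/Stay/L.

2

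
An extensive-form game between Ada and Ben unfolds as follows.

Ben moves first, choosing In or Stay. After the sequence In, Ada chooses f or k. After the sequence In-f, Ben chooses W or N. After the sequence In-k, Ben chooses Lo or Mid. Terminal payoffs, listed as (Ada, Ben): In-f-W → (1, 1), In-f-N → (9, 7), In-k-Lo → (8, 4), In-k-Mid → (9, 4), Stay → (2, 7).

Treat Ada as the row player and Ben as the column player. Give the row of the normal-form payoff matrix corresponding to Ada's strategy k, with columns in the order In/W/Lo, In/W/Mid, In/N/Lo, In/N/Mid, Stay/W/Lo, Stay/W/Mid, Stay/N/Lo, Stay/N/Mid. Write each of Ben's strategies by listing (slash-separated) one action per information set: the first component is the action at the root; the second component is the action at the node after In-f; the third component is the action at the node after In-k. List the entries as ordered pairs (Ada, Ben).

(8,4) (9,4) (8,4) (9,4) (2,7) (2,7) (2,7) (2,7)

vs In/W/Lo: Ben plays In → Ada plays k at [In] → Ben plays Lo at [In-k] → (8, 4)
vs In/W/Mid: Ben plays In → Ada plays k at [In] → Ben plays Mid at [In-k] → (9, 4)
vs In/N/Lo: Ben plays In → Ada plays k at [In] → Ben plays Lo at [In-k] → (8, 4)
vs In/N/Mid: Ben plays In → Ada plays k at [In] → Ben plays Mid at [In-k] → (9, 4)
vs Stay/W/Lo: Ben plays Stay → (2, 7)
vs Stay/W/Mid: Ben plays Stay → (2, 7)
vs Stay/N/Lo: Ben plays Stay → (2, 7)
vs Stay/N/Mid: Ben plays Stay → (2, 7)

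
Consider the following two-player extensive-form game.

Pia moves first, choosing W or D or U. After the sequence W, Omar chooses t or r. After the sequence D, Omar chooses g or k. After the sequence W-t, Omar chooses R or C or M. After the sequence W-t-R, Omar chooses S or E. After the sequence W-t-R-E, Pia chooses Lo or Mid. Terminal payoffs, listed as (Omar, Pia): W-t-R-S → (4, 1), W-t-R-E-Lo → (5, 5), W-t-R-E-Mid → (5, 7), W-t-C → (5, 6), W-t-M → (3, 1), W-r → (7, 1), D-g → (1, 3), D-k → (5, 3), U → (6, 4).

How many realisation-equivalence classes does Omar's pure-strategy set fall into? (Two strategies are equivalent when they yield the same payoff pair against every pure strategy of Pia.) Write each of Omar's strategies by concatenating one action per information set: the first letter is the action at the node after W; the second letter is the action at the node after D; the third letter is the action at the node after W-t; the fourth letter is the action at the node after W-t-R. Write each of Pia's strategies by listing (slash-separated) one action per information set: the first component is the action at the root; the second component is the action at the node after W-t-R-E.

Omar has 24 pure strategies: tgRS, tgRE, tgCS, tgCE, tgMS, tgME, tkRS, tkRE, tkCS, tkCE, tkMS, tkME, rgRS, rgRE, rgCS, rgCE, rgMS, rgME, rkRS, rkRE, rkCS, rkCE, rkMS, rkME. Columns: W/Lo, W/Mid, D/Lo, D/Mid, U/Lo, U/Mid.
{tgRS} → row (4,1) (4,1) (1,3) (1,3) (6,4) (6,4)
{tgRE} → row (5,5) (5,7) (1,3) (1,3) (6,4) (6,4)
{tgCS, tgCE} → row (5,6) (5,6) (1,3) (1,3) (6,4) (6,4)
{tgMS, tgME} → row (3,1) (3,1) (1,3) (1,3) (6,4) (6,4)
{tkRS} → row (4,1) (4,1) (5,3) (5,3) (6,4) (6,4)
{tkRE} → row (5,5) (5,7) (5,3) (5,3) (6,4) (6,4)
{tkCS, tkCE} → row (5,6) (5,6) (5,3) (5,3) (6,4) (6,4)
{tkMS, tkME} → row (3,1) (3,1) (5,3) (5,3) (6,4) (6,4)
{rgRS, rgRE, rgCS, rgCE, rgMS, rgME} → row (7,1) (7,1) (1,3) (1,3) (6,4) (6,4)
{rkRS, rkRE, rkCS, rkCE, rkMS, rkME} → row (7,1) (7,1) (5,3) (5,3) (6,4) (6,4)
That's 10 distinct rows out of 24 strategies.

10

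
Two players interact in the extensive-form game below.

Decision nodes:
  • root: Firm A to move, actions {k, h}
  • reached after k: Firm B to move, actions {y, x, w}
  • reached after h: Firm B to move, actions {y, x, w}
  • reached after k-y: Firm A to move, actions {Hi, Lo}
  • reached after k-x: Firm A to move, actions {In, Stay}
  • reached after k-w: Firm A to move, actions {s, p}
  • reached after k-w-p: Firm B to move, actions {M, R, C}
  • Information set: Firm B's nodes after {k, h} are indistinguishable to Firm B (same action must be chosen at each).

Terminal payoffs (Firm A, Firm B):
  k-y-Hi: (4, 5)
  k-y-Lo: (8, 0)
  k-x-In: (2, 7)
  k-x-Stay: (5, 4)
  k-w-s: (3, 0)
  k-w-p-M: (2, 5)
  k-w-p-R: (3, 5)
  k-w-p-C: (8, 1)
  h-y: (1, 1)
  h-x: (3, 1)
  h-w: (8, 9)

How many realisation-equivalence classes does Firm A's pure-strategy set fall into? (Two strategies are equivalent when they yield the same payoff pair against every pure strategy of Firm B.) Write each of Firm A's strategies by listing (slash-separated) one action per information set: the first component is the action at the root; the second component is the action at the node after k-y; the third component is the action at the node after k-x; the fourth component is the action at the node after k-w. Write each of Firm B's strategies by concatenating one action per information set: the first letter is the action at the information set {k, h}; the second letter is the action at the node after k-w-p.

9

Firm A has 16 pure strategies: k/Hi/In/s, k/Hi/In/p, k/Hi/Stay/s, k/Hi/Stay/p, k/Lo/In/s, k/Lo/In/p, k/Lo/Stay/s, k/Lo/Stay/p, h/Hi/In/s, h/Hi/In/p, h/Hi/Stay/s, h/Hi/Stay/p, h/Lo/In/s, h/Lo/In/p, h/Lo/Stay/s, h/Lo/Stay/p. Columns: yM, yR, yC, xM, xR, xC, wM, wR, wC.
{k/Hi/In/s} → row (4,5) (4,5) (4,5) (2,7) (2,7) (2,7) (3,0) (3,0) (3,0)
{k/Hi/In/p} → row (4,5) (4,5) (4,5) (2,7) (2,7) (2,7) (2,5) (3,5) (8,1)
{k/Hi/Stay/s} → row (4,5) (4,5) (4,5) (5,4) (5,4) (5,4) (3,0) (3,0) (3,0)
{k/Hi/Stay/p} → row (4,5) (4,5) (4,5) (5,4) (5,4) (5,4) (2,5) (3,5) (8,1)
{k/Lo/In/s} → row (8,0) (8,0) (8,0) (2,7) (2,7) (2,7) (3,0) (3,0) (3,0)
{k/Lo/In/p} → row (8,0) (8,0) (8,0) (2,7) (2,7) (2,7) (2,5) (3,5) (8,1)
{k/Lo/Stay/s} → row (8,0) (8,0) (8,0) (5,4) (5,4) (5,4) (3,0) (3,0) (3,0)
{k/Lo/Stay/p} → row (8,0) (8,0) (8,0) (5,4) (5,4) (5,4) (2,5) (3,5) (8,1)
{h/Hi/In/s, h/Hi/In/p, h/Hi/Stay/s, h/Hi/Stay/p, h/Lo/In/s, h/Lo/In/p, h/Lo/Stay/s, h/Lo/Stay/p} → row (1,1) (1,1) (1,1) (3,1) (3,1) (3,1) (8,9) (8,9) (8,9)
That's 9 distinct rows out of 16 strategies.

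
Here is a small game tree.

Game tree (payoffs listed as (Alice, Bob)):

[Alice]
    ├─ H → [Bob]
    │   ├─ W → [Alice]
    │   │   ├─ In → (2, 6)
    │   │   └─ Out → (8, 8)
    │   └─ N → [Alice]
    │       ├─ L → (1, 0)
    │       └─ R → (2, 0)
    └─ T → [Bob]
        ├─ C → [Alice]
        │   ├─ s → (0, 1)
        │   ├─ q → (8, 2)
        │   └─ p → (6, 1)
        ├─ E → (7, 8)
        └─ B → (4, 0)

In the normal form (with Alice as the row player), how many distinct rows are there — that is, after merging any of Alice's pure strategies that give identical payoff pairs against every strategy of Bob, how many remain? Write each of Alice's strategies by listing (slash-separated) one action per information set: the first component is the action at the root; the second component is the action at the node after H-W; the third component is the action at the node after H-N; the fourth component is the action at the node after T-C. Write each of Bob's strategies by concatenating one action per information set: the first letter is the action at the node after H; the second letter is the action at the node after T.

7

Alice has 24 pure strategies: H/In/L/s, H/In/L/q, H/In/L/p, H/In/R/s, H/In/R/q, H/In/R/p, H/Out/L/s, H/Out/L/q, H/Out/L/p, H/Out/R/s, H/Out/R/q, H/Out/R/p, T/In/L/s, T/In/L/q, T/In/L/p, T/In/R/s, T/In/R/q, T/In/R/p, T/Out/L/s, T/Out/L/q, T/Out/L/p, T/Out/R/s, T/Out/R/q, T/Out/R/p. Columns: WC, WE, WB, NC, NE, NB.
{H/In/L/s, H/In/L/q, H/In/L/p} → row (2,6) (2,6) (2,6) (1,0) (1,0) (1,0)
{H/In/R/s, H/In/R/q, H/In/R/p} → row (2,6) (2,6) (2,6) (2,0) (2,0) (2,0)
{H/Out/L/s, H/Out/L/q, H/Out/L/p} → row (8,8) (8,8) (8,8) (1,0) (1,0) (1,0)
{H/Out/R/s, H/Out/R/q, H/Out/R/p} → row (8,8) (8,8) (8,8) (2,0) (2,0) (2,0)
{T/In/L/s, T/In/R/s, T/Out/L/s, T/Out/R/s} → row (0,1) (7,8) (4,0) (0,1) (7,8) (4,0)
{T/In/L/q, T/In/R/q, T/Out/L/q, T/Out/R/q} → row (8,2) (7,8) (4,0) (8,2) (7,8) (4,0)
{T/In/L/p, T/In/R/p, T/Out/L/p, T/Out/R/p} → row (6,1) (7,8) (4,0) (6,1) (7,8) (4,0)
That's 7 distinct rows out of 24 strategies.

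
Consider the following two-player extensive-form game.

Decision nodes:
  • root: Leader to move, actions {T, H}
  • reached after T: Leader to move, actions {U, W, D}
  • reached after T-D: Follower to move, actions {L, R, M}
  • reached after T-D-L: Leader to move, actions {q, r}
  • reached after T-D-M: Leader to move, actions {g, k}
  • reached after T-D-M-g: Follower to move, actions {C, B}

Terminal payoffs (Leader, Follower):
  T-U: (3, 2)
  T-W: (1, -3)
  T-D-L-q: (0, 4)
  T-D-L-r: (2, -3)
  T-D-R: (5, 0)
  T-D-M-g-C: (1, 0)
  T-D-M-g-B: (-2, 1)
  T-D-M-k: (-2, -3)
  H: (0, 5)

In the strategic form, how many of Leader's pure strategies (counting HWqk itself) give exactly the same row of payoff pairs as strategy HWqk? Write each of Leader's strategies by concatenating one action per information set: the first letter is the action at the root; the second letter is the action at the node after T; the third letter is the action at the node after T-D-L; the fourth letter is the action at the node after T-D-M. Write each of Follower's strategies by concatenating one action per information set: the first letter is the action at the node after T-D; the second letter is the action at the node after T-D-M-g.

Row for HWqk (columns LC, LB, RC, RB, MC, MB): (0,5) (0,5) (0,5) (0,5) (0,5) (0,5).
Under HWqk, Leader's choice at the node after T and at the node after T-D-L and at the node after T-D-M can never be reached regardless of what Follower does, so varying those choices leaves every outcome unchanged.
Holding the reachable choices fixed and varying the unreachable ones freely already gives 3 × 2 × 2 = 12 equivalent strategies.
No other strategy reproduces this row, so those 12 are the full class: HUqg, HUqk, HUrg, HUrk, HWqg, HWqk, HWrg, HWrk, HDqg, HDqk, HDrg, HDrk.

12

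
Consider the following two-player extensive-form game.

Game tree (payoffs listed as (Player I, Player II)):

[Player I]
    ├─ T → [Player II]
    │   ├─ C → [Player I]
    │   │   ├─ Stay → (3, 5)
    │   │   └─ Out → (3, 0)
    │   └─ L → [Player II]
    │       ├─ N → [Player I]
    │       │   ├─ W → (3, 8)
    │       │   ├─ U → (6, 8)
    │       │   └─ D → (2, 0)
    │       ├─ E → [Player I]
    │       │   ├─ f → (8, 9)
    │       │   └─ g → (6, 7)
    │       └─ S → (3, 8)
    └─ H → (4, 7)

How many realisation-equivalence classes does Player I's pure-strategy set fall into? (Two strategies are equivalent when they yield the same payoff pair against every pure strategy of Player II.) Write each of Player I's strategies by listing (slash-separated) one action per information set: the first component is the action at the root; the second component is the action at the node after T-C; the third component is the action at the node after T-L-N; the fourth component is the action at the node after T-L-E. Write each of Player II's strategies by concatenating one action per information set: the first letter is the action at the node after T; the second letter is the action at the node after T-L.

Player I has 24 pure strategies: T/Stay/W/f, T/Stay/W/g, T/Stay/U/f, T/Stay/U/g, T/Stay/D/f, T/Stay/D/g, T/Out/W/f, T/Out/W/g, T/Out/U/f, T/Out/U/g, T/Out/D/f, T/Out/D/g, H/Stay/W/f, H/Stay/W/g, H/Stay/U/f, H/Stay/U/g, H/Stay/D/f, H/Stay/D/g, H/Out/W/f, H/Out/W/g, H/Out/U/f, H/Out/U/g, H/Out/D/f, H/Out/D/g. Columns: CN, CE, CS, LN, LE, LS.
{T/Stay/W/f} → row (3,5) (3,5) (3,5) (3,8) (8,9) (3,8)
{T/Stay/W/g} → row (3,5) (3,5) (3,5) (3,8) (6,7) (3,8)
{T/Stay/U/f} → row (3,5) (3,5) (3,5) (6,8) (8,9) (3,8)
{T/Stay/U/g} → row (3,5) (3,5) (3,5) (6,8) (6,7) (3,8)
{T/Stay/D/f} → row (3,5) (3,5) (3,5) (2,0) (8,9) (3,8)
{T/Stay/D/g} → row (3,5) (3,5) (3,5) (2,0) (6,7) (3,8)
{T/Out/W/f} → row (3,0) (3,0) (3,0) (3,8) (8,9) (3,8)
{T/Out/W/g} → row (3,0) (3,0) (3,0) (3,8) (6,7) (3,8)
{T/Out/U/f} → row (3,0) (3,0) (3,0) (6,8) (8,9) (3,8)
{T/Out/U/g} → row (3,0) (3,0) (3,0) (6,8) (6,7) (3,8)
{T/Out/D/f} → row (3,0) (3,0) (3,0) (2,0) (8,9) (3,8)
{T/Out/D/g} → row (3,0) (3,0) (3,0) (2,0) (6,7) (3,8)
{H/Stay/W/f, H/Stay/W/g, H/Stay/U/f, H/Stay/U/g, H/Stay/D/f, H/Stay/D/g, H/Out/W/f, H/Out/W/g, H/Out/U/f, H/Out/U/g, H/Out/D/f, H/Out/D/g} → row (4,7) (4,7) (4,7) (4,7) (4,7) (4,7)
That's 13 distinct rows out of 24 strategies.

13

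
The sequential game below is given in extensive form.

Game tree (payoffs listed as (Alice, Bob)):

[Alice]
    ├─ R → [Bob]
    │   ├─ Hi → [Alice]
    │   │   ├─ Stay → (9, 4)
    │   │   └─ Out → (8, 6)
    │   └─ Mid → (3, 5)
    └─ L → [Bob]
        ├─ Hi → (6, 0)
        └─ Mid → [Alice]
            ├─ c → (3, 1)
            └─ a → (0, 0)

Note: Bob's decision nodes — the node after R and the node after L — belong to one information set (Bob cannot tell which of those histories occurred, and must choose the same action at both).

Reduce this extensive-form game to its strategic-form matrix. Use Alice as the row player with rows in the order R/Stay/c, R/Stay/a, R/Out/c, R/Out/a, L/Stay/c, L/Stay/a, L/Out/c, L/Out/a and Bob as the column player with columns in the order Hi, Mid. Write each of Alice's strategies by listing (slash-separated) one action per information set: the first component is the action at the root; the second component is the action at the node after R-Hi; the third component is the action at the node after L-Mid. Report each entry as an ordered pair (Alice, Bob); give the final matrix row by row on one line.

R/Stay/c: (9,4) (3,5) | R/Stay/a: (9,4) (3,5) | R/Out/c: (8,6) (3,5) | R/Out/a: (8,6) (3,5) | L/Stay/c: (6,0) (3,1) | L/Stay/a: (6,0) (0,0) | L/Out/c: (6,0) (3,1) | L/Out/a: (6,0) (0,0)

               Hi      Mid
R/Stay/c    (9,4)    (3,5)
R/Stay/a    (9,4)    (3,5)
 R/Out/c    (8,6)    (3,5)
 R/Out/a    (8,6)    (3,5)
L/Stay/c    (6,0)    (3,1)
L/Stay/a    (6,0)    (0,0)
 L/Out/c    (6,0)    (3,1)
 L/Out/a    (6,0)    (0,0)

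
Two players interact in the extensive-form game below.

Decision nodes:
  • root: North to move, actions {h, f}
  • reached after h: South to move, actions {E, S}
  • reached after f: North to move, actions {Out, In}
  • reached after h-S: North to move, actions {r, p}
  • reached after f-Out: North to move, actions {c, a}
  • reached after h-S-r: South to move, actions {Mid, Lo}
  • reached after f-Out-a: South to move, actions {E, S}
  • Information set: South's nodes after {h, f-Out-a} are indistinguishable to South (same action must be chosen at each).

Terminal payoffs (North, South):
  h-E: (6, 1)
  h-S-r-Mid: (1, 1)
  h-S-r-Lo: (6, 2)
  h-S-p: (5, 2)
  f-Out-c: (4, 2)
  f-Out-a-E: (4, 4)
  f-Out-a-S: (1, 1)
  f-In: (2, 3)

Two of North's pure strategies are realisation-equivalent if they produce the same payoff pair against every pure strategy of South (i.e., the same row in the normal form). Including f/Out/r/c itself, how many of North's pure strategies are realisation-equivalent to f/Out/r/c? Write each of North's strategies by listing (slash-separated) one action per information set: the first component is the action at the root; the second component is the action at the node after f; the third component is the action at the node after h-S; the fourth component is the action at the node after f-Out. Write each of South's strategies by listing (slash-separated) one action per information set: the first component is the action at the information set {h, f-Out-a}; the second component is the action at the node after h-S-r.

Row for f/Out/r/c (columns E/Mid, E/Lo, S/Mid, S/Lo): (4,2) (4,2) (4,2) (4,2).
Under f/Out/r/c, North's choice at the node after h-S can never be reached regardless of what South does, so varying those choices leaves every outcome unchanged.
Holding the reachable choices fixed and varying the unreachable one freely already gives 2 equivalent strategies.
No other strategy reproduces this row, so those 2 are the full class: f/Out/r/c, f/Out/p/c.

2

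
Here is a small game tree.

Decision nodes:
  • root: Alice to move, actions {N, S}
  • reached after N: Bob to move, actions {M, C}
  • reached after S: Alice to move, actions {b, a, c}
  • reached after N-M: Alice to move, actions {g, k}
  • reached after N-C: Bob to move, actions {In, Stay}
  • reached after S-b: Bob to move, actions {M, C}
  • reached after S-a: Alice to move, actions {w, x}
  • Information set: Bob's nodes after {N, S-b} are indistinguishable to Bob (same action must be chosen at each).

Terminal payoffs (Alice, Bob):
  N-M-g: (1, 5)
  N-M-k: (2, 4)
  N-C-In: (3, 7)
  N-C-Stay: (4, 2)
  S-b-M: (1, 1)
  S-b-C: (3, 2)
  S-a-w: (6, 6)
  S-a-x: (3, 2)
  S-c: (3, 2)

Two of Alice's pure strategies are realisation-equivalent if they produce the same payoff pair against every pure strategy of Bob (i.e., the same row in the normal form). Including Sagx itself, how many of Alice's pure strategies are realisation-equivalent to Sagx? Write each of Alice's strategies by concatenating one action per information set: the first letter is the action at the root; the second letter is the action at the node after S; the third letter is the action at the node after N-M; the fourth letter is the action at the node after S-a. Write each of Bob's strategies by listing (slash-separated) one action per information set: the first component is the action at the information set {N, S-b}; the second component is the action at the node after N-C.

Row for Sagx (columns M/In, M/Stay, C/In, C/Stay): (3,2) (3,2) (3,2) (3,2).
Under Sagx, Alice's choice at the node after N-M can never be reached regardless of what Bob does, so varying those choices leaves every outcome unchanged.
Holding the reachable choices fixed and varying the unreachable one freely already gives 2 equivalent strategies.
Checking the remaining rows, Scgw, Scgx, Sckw, Sckx also happen to give the same payoffs in every column, bringing the total to 6: Sagx, Sakx, Scgw, Scgx, Sckw, Sckx.

6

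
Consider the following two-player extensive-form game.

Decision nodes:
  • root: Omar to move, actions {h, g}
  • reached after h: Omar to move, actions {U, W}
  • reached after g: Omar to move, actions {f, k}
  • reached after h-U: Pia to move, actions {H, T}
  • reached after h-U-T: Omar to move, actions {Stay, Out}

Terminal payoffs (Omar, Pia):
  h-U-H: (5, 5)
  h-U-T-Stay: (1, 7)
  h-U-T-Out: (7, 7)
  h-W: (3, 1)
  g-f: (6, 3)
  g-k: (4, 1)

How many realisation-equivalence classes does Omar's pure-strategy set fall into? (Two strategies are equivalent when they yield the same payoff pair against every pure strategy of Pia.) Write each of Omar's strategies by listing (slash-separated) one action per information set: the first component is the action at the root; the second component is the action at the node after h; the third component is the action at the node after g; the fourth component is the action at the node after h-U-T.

Omar has 16 pure strategies: h/U/f/Stay, h/U/f/Out, h/U/k/Stay, h/U/k/Out, h/W/f/Stay, h/W/f/Out, h/W/k/Stay, h/W/k/Out, g/U/f/Stay, g/U/f/Out, g/U/k/Stay, g/U/k/Out, g/W/f/Stay, g/W/f/Out, g/W/k/Stay, g/W/k/Out. Columns: H, T.
{h/U/f/Stay, h/U/k/Stay} → row (5,5) (1,7)
{h/U/f/Out, h/U/k/Out} → row (5,5) (7,7)
{h/W/f/Stay, h/W/f/Out, h/W/k/Stay, h/W/k/Out} → row (3,1) (3,1)
{g/U/f/Stay, g/U/f/Out, g/W/f/Stay, g/W/f/Out} → row (6,3) (6,3)
{g/U/k/Stay, g/U/k/Out, g/W/k/Stay, g/W/k/Out} → row (4,1) (4,1)
That's 5 distinct rows out of 16 strategies.

5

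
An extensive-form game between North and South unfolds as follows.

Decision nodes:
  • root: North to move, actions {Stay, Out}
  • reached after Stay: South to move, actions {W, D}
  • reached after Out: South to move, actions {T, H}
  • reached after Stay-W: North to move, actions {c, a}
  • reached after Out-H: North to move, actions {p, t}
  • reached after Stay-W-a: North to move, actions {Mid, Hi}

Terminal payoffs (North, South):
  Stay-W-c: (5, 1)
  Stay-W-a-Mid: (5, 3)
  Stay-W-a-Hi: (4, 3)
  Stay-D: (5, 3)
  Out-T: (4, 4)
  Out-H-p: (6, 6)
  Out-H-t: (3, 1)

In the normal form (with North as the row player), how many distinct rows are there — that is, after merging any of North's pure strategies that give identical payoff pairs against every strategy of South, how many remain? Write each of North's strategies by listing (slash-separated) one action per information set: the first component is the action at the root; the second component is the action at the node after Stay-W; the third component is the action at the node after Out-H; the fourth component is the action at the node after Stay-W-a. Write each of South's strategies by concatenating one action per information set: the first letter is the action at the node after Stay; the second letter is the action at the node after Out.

5

North has 16 pure strategies: Stay/c/p/Mid, Stay/c/p/Hi, Stay/c/t/Mid, Stay/c/t/Hi, Stay/a/p/Mid, Stay/a/p/Hi, Stay/a/t/Mid, Stay/a/t/Hi, Out/c/p/Mid, Out/c/p/Hi, Out/c/t/Mid, Out/c/t/Hi, Out/a/p/Mid, Out/a/p/Hi, Out/a/t/Mid, Out/a/t/Hi. Columns: WT, WH, DT, DH.
{Stay/c/p/Mid, Stay/c/p/Hi, Stay/c/t/Mid, Stay/c/t/Hi} → row (5,1) (5,1) (5,3) (5,3)
{Stay/a/p/Mid, Stay/a/t/Mid} → row (5,3) (5,3) (5,3) (5,3)
{Stay/a/p/Hi, Stay/a/t/Hi} → row (4,3) (4,3) (5,3) (5,3)
{Out/c/p/Mid, Out/c/p/Hi, Out/a/p/Mid, Out/a/p/Hi} → row (4,4) (6,6) (4,4) (6,6)
{Out/c/t/Mid, Out/c/t/Hi, Out/a/t/Mid, Out/a/t/Hi} → row (4,4) (3,1) (4,4) (3,1)
That's 5 distinct rows out of 16 strategies.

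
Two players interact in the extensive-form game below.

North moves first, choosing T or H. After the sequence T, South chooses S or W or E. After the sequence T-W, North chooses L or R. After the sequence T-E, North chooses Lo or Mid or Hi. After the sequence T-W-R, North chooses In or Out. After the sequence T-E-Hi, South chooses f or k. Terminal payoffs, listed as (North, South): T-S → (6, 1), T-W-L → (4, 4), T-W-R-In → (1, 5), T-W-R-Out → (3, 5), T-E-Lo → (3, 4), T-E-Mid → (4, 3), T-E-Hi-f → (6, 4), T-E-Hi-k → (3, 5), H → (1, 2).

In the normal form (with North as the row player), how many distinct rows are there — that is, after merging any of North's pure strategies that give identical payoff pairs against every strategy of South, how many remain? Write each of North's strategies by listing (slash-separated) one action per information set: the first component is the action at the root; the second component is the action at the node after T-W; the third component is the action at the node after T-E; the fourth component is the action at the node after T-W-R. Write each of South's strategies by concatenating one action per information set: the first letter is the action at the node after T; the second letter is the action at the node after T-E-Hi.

North has 24 pure strategies: T/L/Lo/In, T/L/Lo/Out, T/L/Mid/In, T/L/Mid/Out, T/L/Hi/In, T/L/Hi/Out, T/R/Lo/In, T/R/Lo/Out, T/R/Mid/In, T/R/Mid/Out, T/R/Hi/In, T/R/Hi/Out, H/L/Lo/In, H/L/Lo/Out, H/L/Mid/In, H/L/Mid/Out, H/L/Hi/In, H/L/Hi/Out, H/R/Lo/In, H/R/Lo/Out, H/R/Mid/In, H/R/Mid/Out, H/R/Hi/In, H/R/Hi/Out. Columns: Sf, Sk, Wf, Wk, Ef, Ek.
{T/L/Lo/In, T/L/Lo/Out} → row (6,1) (6,1) (4,4) (4,4) (3,4) (3,4)
{T/L/Mid/In, T/L/Mid/Out} → row (6,1) (6,1) (4,4) (4,4) (4,3) (4,3)
{T/L/Hi/In, T/L/Hi/Out} → row (6,1) (6,1) (4,4) (4,4) (6,4) (3,5)
{T/R/Lo/In} → row (6,1) (6,1) (1,5) (1,5) (3,4) (3,4)
{T/R/Lo/Out} → row (6,1) (6,1) (3,5) (3,5) (3,4) (3,4)
{T/R/Mid/In} → row (6,1) (6,1) (1,5) (1,5) (4,3) (4,3)
{T/R/Mid/Out} → row (6,1) (6,1) (3,5) (3,5) (4,3) (4,3)
{T/R/Hi/In} → row (6,1) (6,1) (1,5) (1,5) (6,4) (3,5)
{T/R/Hi/Out} → row (6,1) (6,1) (3,5) (3,5) (6,4) (3,5)
{H/L/Lo/In, H/L/Lo/Out, H/L/Mid/In, H/L/Mid/Out, H/L/Hi/In, H/L/Hi/Out, H/R/Lo/In, H/R/Lo/Out, H/R/Mid/In, H/R/Mid/Out, H/R/Hi/In, H/R/Hi/Out} → row (1,2) (1,2) (1,2) (1,2) (1,2) (1,2)
That's 10 distinct rows out of 24 strategies.

10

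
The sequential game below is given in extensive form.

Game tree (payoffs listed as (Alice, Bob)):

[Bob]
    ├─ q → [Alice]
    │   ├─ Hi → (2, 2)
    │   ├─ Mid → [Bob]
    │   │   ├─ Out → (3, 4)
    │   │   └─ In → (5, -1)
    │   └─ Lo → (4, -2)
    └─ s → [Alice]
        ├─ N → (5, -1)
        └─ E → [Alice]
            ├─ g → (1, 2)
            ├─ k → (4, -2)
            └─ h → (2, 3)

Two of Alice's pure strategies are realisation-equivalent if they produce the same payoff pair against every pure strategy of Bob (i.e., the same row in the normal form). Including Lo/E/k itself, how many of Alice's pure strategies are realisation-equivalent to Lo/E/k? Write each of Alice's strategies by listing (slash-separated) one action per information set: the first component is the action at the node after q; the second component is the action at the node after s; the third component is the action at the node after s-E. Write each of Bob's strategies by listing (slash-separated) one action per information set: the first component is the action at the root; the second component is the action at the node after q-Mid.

1

Row for Lo/E/k (columns q/Out, q/In, s/Out, s/In): (4,-2) (4,-2) (4,-2) (4,-2).
Every one of Alice's information sets is on the play path for some reply by Bob when Alice follows Lo/E/k.
Changing the action at any of them therefore changes at least one column, so only Lo/E/k itself gives this row.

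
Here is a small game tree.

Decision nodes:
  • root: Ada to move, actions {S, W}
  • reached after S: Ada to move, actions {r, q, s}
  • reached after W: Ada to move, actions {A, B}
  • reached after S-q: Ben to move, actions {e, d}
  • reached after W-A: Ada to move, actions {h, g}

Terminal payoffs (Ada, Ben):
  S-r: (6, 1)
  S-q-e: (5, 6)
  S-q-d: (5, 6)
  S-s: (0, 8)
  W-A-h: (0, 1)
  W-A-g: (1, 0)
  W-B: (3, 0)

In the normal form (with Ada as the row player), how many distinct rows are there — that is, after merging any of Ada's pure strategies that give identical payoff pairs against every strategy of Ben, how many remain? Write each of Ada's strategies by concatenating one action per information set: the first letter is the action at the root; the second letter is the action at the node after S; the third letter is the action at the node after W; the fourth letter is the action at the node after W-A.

6

Ada has 24 pure strategies: SrAh, SrAg, SrBh, SrBg, SqAh, SqAg, SqBh, SqBg, SsAh, SsAg, SsBh, SsBg, WrAh, WrAg, WrBh, WrBg, WqAh, WqAg, WqBh, WqBg, WsAh, WsAg, WsBh, WsBg. Columns: e, d.
{SrAh, SrAg, SrBh, SrBg} → row (6,1) (6,1)
{SqAh, SqAg, SqBh, SqBg} → row (5,6) (5,6)
{SsAh, SsAg, SsBh, SsBg} → row (0,8) (0,8)
{WrAh, WqAh, WsAh} → row (0,1) (0,1)
{WrAg, WqAg, WsAg} → row (1,0) (1,0)
{WrBh, WrBg, WqBh, WqBg, WsBh, WsBg} → row (3,0) (3,0)
That's 6 distinct rows out of 24 strategies.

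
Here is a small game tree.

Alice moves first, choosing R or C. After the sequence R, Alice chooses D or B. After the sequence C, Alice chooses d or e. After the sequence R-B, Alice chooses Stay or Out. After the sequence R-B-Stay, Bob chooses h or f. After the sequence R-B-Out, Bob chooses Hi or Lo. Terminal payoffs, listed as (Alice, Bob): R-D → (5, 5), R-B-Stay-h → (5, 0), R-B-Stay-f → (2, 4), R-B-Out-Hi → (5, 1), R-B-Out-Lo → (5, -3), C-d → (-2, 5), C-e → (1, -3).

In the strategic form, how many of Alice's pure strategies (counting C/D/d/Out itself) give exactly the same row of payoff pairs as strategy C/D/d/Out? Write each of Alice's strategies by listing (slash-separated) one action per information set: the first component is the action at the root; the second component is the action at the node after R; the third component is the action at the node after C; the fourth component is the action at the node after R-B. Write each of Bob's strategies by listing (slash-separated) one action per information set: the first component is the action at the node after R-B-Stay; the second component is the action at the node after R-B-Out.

4

Row for C/D/d/Out (columns h/Hi, h/Lo, f/Hi, f/Lo): (-2,5) (-2,5) (-2,5) (-2,5).
Under C/D/d/Out, Alice's choice at the node after R and at the node after R-B can never be reached regardless of what Bob does, so varying those choices leaves every outcome unchanged.
Holding the reachable choices fixed and varying the unreachable ones freely already gives 2 × 2 = 4 equivalent strategies.
No other strategy reproduces this row, so those 4 are the full class: C/D/d/Stay, C/D/d/Out, C/B/d/Stay, C/B/d/Out.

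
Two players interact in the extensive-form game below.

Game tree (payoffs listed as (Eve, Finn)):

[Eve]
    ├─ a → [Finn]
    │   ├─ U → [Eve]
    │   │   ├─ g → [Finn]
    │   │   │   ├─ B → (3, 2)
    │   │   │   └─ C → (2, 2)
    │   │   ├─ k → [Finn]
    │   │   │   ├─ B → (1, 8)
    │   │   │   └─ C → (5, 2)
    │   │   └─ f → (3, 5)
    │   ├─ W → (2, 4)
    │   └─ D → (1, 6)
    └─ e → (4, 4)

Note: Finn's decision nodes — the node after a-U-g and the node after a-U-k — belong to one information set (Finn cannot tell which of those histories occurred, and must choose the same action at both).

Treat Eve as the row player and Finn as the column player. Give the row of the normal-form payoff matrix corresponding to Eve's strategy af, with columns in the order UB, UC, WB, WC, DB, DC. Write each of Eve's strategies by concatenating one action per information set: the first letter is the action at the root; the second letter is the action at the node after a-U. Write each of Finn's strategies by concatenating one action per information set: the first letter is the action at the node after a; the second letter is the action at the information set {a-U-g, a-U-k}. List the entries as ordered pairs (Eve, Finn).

vs UB: Eve plays a → Finn plays U at [a] → Eve plays f at [a-U] → (3, 5)
vs UC: Eve plays a → Finn plays U at [a] → Eve plays f at [a-U] → (3, 5)
vs WB: Eve plays a → Finn plays W at [a] → (2, 4)
vs WC: Eve plays a → Finn plays W at [a] → (2, 4)
vs DB: Eve plays a → Finn plays D at [a] → (1, 6)
vs DC: Eve plays a → Finn plays D at [a] → (1, 6)

(3,5) (3,5) (2,4) (2,4) (1,6) (1,6)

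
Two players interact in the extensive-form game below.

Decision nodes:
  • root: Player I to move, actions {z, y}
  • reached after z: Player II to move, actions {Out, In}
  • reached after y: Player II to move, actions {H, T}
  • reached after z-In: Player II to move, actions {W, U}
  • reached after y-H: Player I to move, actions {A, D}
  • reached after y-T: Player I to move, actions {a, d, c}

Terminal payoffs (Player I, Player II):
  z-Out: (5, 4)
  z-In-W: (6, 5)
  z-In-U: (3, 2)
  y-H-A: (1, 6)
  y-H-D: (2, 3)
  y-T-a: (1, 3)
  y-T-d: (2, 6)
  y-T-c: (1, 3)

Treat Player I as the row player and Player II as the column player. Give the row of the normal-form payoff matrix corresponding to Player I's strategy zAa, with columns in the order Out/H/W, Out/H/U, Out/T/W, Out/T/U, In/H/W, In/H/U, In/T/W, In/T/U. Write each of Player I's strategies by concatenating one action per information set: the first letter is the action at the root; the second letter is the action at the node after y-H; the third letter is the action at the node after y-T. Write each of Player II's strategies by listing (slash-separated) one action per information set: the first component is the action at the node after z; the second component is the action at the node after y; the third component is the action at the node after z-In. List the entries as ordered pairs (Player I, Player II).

vs Out/H/W: Player I plays z → Player II plays Out at [z] → (5, 4)
vs Out/H/U: Player I plays z → Player II plays Out at [z] → (5, 4)
vs Out/T/W: Player I plays z → Player II plays Out at [z] → (5, 4)
vs Out/T/U: Player I plays z → Player II plays Out at [z] → (5, 4)
vs In/H/W: Player I plays z → Player II plays In at [z] → Player II plays W at [z-In] → (6, 5)
vs In/H/U: Player I plays z → Player II plays In at [z] → Player II plays U at [z-In] → (3, 2)
vs In/T/W: Player I plays z → Player II plays In at [z] → Player II plays W at [z-In] → (6, 5)
vs In/T/U: Player I plays z → Player II plays In at [z] → Player II plays U at [z-In] → (3, 2)

(5,4) (5,4) (5,4) (5,4) (6,5) (3,2) (6,5) (3,2)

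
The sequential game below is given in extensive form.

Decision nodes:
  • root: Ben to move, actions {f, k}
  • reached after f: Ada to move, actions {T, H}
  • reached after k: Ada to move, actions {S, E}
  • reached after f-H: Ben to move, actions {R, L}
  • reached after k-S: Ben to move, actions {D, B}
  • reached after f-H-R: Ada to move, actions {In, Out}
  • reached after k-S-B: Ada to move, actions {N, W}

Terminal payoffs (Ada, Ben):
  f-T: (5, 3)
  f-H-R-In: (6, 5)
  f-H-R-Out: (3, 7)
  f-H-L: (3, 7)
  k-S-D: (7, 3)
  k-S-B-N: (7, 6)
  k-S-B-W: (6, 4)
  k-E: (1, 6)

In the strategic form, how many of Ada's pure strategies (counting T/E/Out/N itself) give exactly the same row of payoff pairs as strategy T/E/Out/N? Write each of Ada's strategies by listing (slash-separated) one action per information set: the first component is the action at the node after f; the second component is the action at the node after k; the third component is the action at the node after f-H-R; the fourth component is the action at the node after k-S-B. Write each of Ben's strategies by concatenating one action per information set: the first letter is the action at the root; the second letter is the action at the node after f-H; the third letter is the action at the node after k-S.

4

Row for T/E/Out/N (columns fRD, fRB, fLD, fLB, kRD, kRB, kLD, kLB): (5,3) (5,3) (5,3) (5,3) (1,6) (1,6) (1,6) (1,6).
Under T/E/Out/N, Ada's choice at the node after f-H-R and at the node after k-S-B can never be reached regardless of what Ben does, so varying those choices leaves every outcome unchanged.
Holding the reachable choices fixed and varying the unreachable ones freely already gives 2 × 2 = 4 equivalent strategies.
No other strategy reproduces this row, so those 4 are the full class: T/E/In/N, T/E/In/W, T/E/Out/N, T/E/Out/W.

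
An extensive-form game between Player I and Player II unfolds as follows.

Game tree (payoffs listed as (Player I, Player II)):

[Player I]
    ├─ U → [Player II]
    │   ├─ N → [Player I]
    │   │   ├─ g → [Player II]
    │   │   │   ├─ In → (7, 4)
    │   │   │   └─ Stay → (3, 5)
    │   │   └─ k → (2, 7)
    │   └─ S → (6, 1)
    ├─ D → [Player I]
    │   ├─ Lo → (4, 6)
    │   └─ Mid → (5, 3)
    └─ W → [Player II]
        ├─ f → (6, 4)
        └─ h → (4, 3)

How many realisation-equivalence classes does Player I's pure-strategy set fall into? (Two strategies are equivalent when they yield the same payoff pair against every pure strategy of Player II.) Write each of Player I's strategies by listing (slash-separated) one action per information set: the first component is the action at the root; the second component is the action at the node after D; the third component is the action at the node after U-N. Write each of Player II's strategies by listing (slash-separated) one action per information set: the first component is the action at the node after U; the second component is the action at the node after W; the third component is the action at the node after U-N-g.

Player I has 12 pure strategies: U/Lo/g, U/Lo/k, U/Mid/g, U/Mid/k, D/Lo/g, D/Lo/k, D/Mid/g, D/Mid/k, W/Lo/g, W/Lo/k, W/Mid/g, W/Mid/k. Columns: N/f/In, N/f/Stay, N/h/In, N/h/Stay, S/f/In, S/f/Stay, S/h/In, S/h/Stay.
{U/Lo/g, U/Mid/g} → row (7,4) (3,5) (7,4) (3,5) (6,1) (6,1) (6,1) (6,1)
{U/Lo/k, U/Mid/k} → row (2,7) (2,7) (2,7) (2,7) (6,1) (6,1) (6,1) (6,1)
{D/Lo/g, D/Lo/k} → row (4,6) (4,6) (4,6) (4,6) (4,6) (4,6) (4,6) (4,6)
{D/Mid/g, D/Mid/k} → row (5,3) (5,3) (5,3) (5,3) (5,3) (5,3) (5,3) (5,3)
{W/Lo/g, W/Lo/k, W/Mid/g, W/Mid/k} → row (6,4) (6,4) (4,3) (4,3) (6,4) (6,4) (4,3) (4,3)
That's 5 distinct rows out of 12 strategies.

5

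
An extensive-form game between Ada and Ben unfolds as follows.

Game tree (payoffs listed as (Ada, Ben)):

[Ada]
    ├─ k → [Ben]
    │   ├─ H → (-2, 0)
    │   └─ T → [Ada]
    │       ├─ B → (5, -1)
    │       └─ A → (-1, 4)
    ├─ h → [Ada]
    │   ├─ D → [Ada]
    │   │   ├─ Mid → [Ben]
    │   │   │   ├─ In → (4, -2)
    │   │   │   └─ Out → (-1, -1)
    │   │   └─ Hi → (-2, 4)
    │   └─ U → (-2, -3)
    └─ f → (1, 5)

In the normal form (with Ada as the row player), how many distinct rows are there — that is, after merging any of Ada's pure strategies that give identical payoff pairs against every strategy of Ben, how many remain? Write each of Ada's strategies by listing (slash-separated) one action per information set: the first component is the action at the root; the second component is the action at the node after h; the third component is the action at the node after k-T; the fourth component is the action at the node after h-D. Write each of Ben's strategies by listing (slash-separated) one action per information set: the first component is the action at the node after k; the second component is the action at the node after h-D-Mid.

Ada has 24 pure strategies: k/D/B/Mid, k/D/B/Hi, k/D/A/Mid, k/D/A/Hi, k/U/B/Mid, k/U/B/Hi, k/U/A/Mid, k/U/A/Hi, h/D/B/Mid, h/D/B/Hi, h/D/A/Mid, h/D/A/Hi, h/U/B/Mid, h/U/B/Hi, h/U/A/Mid, h/U/A/Hi, f/D/B/Mid, f/D/B/Hi, f/D/A/Mid, f/D/A/Hi, f/U/B/Mid, f/U/B/Hi, f/U/A/Mid, f/U/A/Hi. Columns: H/In, H/Out, T/In, T/Out.
{k/D/B/Mid, k/D/B/Hi, k/U/B/Mid, k/U/B/Hi} → row (-2,0) (-2,0) (5,-1) (5,-1)
{k/D/A/Mid, k/D/A/Hi, k/U/A/Mid, k/U/A/Hi} → row (-2,0) (-2,0) (-1,4) (-1,4)
{h/D/B/Mid, h/D/A/Mid} → row (4,-2) (-1,-1) (4,-2) (-1,-1)
{h/D/B/Hi, h/D/A/Hi} → row (-2,4) (-2,4) (-2,4) (-2,4)
{h/U/B/Mid, h/U/B/Hi, h/U/A/Mid, h/U/A/Hi} → row (-2,-3) (-2,-3) (-2,-3) (-2,-3)
{f/D/B/Mid, f/D/B/Hi, f/D/A/Mid, f/D/A/Hi, f/U/B/Mid, f/U/B/Hi, f/U/A/Mid, f/U/A/Hi} → row (1,5) (1,5) (1,5) (1,5)
That's 6 distinct rows out of 24 strategies.

6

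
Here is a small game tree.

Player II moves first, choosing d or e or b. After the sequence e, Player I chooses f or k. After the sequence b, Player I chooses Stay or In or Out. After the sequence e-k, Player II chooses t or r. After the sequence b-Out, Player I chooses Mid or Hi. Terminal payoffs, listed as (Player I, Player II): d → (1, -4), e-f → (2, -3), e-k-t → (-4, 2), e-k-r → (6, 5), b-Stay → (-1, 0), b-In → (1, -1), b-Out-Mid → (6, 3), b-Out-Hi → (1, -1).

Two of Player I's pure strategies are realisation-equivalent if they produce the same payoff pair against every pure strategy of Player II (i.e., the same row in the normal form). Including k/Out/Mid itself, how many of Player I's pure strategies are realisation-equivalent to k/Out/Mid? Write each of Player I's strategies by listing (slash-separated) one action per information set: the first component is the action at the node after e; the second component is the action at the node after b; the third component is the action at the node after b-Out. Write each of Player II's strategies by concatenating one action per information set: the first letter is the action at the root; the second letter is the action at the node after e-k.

Row for k/Out/Mid (columns dt, dr, et, er, bt, br): (1,-4) (1,-4) (-4,2) (6,5) (6,3) (6,3).
Every one of Player I's information sets is on the play path for some reply by Player II when Player I follows k/Out/Mid.
Changing the action at any of them therefore changes at least one column, so only k/Out/Mid itself gives this row.

1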